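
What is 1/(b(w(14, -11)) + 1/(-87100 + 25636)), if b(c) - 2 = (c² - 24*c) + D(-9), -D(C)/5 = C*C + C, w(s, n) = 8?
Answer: -61464/29871505 ≈ -0.0020576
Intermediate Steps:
D(C) = -5*C - 5*C² (D(C) = -5*(C*C + C) = -5*(C² + C) = -5*(C + C²) = -5*C - 5*C²)
b(c) = -358 + c² - 24*c (b(c) = 2 + ((c² - 24*c) - 5*(-9)*(1 - 9)) = 2 + ((c² - 24*c) - 5*(-9)*(-8)) = 2 + ((c² - 24*c) - 360) = 2 + (-360 + c² - 24*c) = -358 + c² - 24*c)
1/(b(w(14, -11)) + 1/(-87100 + 25636)) = 1/((-358 + 8² - 24*8) + 1/(-87100 + 25636)) = 1/((-358 + 64 - 192) + 1/(-61464)) = 1/(-486 - 1/61464) = 1/(-29871505/61464) = -61464/29871505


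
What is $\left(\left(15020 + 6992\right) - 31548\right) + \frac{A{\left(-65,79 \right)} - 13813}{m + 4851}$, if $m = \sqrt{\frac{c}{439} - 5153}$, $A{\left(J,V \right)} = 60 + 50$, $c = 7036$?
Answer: $\frac{- 9536 \sqrt{990002509} + 20313776321 i}{\sqrt{990002509} - 2129589 i} \approx -9538.8 + 0.041726 i$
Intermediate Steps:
$A{\left(J,V \right)} = 110$
$m = \frac{i \sqrt{990002509}}{439}$ ($m = \sqrt{\frac{7036}{439} - 5153} = \sqrt{- \frac{2255131}{439}} = \frac{i \sqrt{990002509}}{439} \approx 71.673 i$)
$\left(\left(15020 + 6992\right) - 31548\right) + \frac{A{\left(-65,79 \right)} - 13813}{m + 4851} = \left(\left(15020 + 6992\right) - 31548\right) + \frac{110 - 13813}{\frac{i \sqrt{990002509}}{439} + 4851} = \left(22012 - 31548\right) - \frac{13703}{4851 + \frac{i \sqrt{990002509}}{439}} = -9536 - \frac{13703}{4851 + \frac{i \sqrt{990002509}}{439}}$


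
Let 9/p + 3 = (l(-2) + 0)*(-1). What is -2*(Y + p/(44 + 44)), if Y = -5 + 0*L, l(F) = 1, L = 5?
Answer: 1769/176 ≈ 10.051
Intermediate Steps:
p = -9/4 (p = 9/(-3 + (1 + 0)*(-1)) = 9/(-3 + 1*(-1)) = 9/(-3 - 1) = 9/(-4) = 9*(-1/4) = -9/4 ≈ -2.2500)
Y = -5 (Y = -5 + 0*5 = -5 + 0 = -5)
-2*(Y + p/(44 + 44)) = -2*(-5 - 9/4/(44 + 44)) = -2*(-5 - 9/4/88) = -2*(-5 + (1/88)*(-9/4)) = -2*(-5 - 9/352) = -2*(-1769/352) = 1769/176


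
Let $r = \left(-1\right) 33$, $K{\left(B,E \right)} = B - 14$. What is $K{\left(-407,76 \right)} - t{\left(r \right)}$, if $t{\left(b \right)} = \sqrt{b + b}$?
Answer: $-421 - i \sqrt{66} \approx -421.0 - 8.124 i$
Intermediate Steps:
$K{\left(B,E \right)} = -14 + B$ ($K{\left(B,E \right)} = B - 14 = -14 + B$)
$r = -33$
$t{\left(b \right)} = \sqrt{2} \sqrt{b}$ ($t{\left(b \right)} = \sqrt{2 b} = \sqrt{2} \sqrt{b}$)
$K{\left(-407,76 \right)} - t{\left(r \right)} = \left(-14 - 407\right) - \sqrt{2} \sqrt{-33} = -421 - \sqrt{2} i \sqrt{33} = -421 - i \sqrt{66}$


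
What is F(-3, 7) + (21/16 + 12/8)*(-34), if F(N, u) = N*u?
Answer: -933/8 ≈ -116.63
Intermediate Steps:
F(-3, 7) + (21/16 + 12/8)*(-34) = -3*7 + (21/16 + 12/8)*(-34) = -21 + (21*(1/16) + 12*(1/8))*(-34) = -21 + (21/16 + 3/2)*(-34) = -21 + (45/16)*(-34) = -21 - 765/8 = -933/8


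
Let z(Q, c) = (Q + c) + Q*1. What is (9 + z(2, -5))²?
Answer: 64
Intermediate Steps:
z(Q, c) = c + 2*Q (z(Q, c) = (Q + c) + Q = c + 2*Q)
(9 + z(2, -5))² = (9 + (-5 + 2*2))² = (9 + (-5 + 4))² = (9 - 1)² = 8² = 64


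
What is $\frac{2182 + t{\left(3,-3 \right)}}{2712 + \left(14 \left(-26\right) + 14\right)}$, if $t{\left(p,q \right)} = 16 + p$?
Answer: $\frac{2201}{2362} \approx 0.93184$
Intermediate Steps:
$\frac{2182 + t{\left(3,-3 \right)}}{2712 + \left(14 \left(-26\right) + 14\right)} = \frac{2182 + \left(16 + 3\right)}{2712 + \left(14 \left(-26\right) + 14\right)} = \frac{2182 + 19}{2712 + \left(-364 + 14\right)} = \frac{2201}{2712 - 350} = \frac{2201}{2362}$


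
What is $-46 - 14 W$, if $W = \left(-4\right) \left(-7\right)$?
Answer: $-438$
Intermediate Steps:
$W = 28$
$-46 - 14 W = -46 - 392 = -438$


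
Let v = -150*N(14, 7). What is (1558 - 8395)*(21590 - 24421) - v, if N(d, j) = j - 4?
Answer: 19355997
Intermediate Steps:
N(d, j) = -4 + j
v = -450 (v = -150*(-4 + 7) = -150*3 = -450)
(1558 - 8395)*(21590 - 24421) - v = (1558 - 8395)*(21590 - 24421) - 1*(-450) = -6837*(-2831) + 450 = 19355547 + 450 = 19355997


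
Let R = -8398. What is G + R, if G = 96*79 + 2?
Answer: -812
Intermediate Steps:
G = 7586 (G = 7584 + 2 = 7586)
G + R = 7586 - 8398 = -812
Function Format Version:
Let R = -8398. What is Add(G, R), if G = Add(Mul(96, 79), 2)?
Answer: -812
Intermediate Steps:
G = 7586 (G = Add(7584, 2) = 7586)
Add(G, R) = Add(7586, -8398) = -812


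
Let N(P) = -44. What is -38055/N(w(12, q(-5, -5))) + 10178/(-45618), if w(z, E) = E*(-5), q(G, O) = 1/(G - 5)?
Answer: 867772579/1003596 ≈ 864.66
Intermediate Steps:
q(G, O) = 1/(-5 + G)
w(z, E) = -5*E
-38055/N(w(12, q(-5, -5))) + 10178/(-45618) = -38055/(-44) + 10178/(-45618) = -38055*(-1/44) + 10178*(-1/45618) = 38055/44 - 5089/22809 = 867772579/1003596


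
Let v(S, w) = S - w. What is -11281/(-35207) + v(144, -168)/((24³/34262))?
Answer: 7843953449/10139616 ≈ 773.59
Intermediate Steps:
-11281/(-35207) + v(144, -168)/((24³/34262)) = -11281/(-35207) + (144 - 1*(-168))/((24³/34262)) = -11281*(-1/35207) + (144 + 168)/((13824*(1/34262))) = 11281/35207 + 312/(6912/17131) = 11281/35207 + 312*(17131/6912) = 11281/35207 + 222703/288 = 7843953449/10139616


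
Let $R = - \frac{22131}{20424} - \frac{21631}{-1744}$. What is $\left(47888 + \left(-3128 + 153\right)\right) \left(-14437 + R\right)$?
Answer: $- \frac{961577769504429}{1484144} \approx -6.479 \cdot 10^{8}$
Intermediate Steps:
$R = \frac{16799795}{1484144}$ ($R = \left(-22131\right) \frac{1}{20424} - - \frac{21631}{1744} = - \frac{7377}{6808} + \frac{21631}{1744} = \frac{16799795}{1484144} \approx 11.32$)
$\left(47888 + \left(-3128 + 153\right)\right) \left(-14437 + R\right) = \left(47888 + \left(-3128 + 153\right)\right) \left(-14437 + \frac{16799795}{1484144}\right) = \left(47888 - 2975\right) \left(- \frac{21409787133}{1484144}\right) = 44913 \left(- \frac{21409787133}{1484144}\right) = - \frac{961577769504429}{1484144}$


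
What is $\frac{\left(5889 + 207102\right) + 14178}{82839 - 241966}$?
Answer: $- \frac{227169}{159127} \approx -1.4276$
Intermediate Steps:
$\frac{\left(5889 + 207102\right) + 14178}{82839 - 241966} = \frac{212991 + 14178}{-159127} = 227169 \left(- \frac{1}{159127}\right) = - \frac{227169}{159127}$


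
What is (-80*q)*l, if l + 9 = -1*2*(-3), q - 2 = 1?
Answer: 720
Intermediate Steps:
q = 3 (q = 2 + 1 = 3)
l = -3 (l = -9 - 1*2*(-3) = -9 - 2*(-3) = -9 + 6 = -3)
(-80*q)*l = -80*3*(-3) = -10*24*(-3) = -240*(-3) = 720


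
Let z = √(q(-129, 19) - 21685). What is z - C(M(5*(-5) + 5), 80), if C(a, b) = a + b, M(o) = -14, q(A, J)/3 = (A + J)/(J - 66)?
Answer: -66 + I*√47886655/47 ≈ -66.0 + 147.23*I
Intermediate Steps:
q(A, J) = 3*(A + J)/(-66 + J) (q(A, J) = 3*((A + J)/(J - 66)) = 3*((A + J)/(-66 + J)) = 3*(A + J)/(-66 + J))
z = I*√47886655/47 (z = √(3*(-129 + 19)/(-66 + 19) - 21685) = √(3*(-110)/(-47) - 21685) = √(3*(-1/47)*(-110) - 21685) = √(330/47 - 21685) = √(-1018865/47) = I*√47886655/47 ≈ 147.23*I)
z - C(M(5*(-5) + 5), 80) = I*√47886655/47 - (-14 + 80) = I*√47886655/47 - 1*66 = I*√47886655/47 - 66 = -66 + I*√47886655/47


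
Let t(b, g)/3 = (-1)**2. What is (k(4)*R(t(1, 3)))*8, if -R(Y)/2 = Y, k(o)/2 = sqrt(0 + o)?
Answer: -192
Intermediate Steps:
t(b, g) = 3 (t(b, g) = 3*(-1)**2 = 3*1 = 3)
k(o) = 2*sqrt(o) (k(o) = 2*sqrt(0 + o) = 2*sqrt(o))
R(Y) = -2*Y
(k(4)*R(t(1, 3)))*8 = ((2*sqrt(4))*(-2*3))*8 = ((2*2)*(-6))*8 = (4*(-6))*8 = -24*8 = -192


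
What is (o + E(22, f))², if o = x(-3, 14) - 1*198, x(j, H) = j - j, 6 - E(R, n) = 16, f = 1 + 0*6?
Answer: 43264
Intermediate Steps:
f = 1 (f = 1 + 0 = 1)
E(R, n) = -10 (E(R, n) = 6 - 1*16 = 6 - 16 = -10)
x(j, H) = 0
o = -198 (o = 0 - 1*198 = 0 - 198 = -198)
(o + E(22, f))² = (-198 - 10)² = (-208)² = 43264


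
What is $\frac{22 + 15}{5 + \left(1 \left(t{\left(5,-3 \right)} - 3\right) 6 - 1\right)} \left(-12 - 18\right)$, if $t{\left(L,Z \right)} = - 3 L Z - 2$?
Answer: $- \frac{555}{122} \approx -4.5492$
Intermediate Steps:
$t{\left(L,Z \right)} = -2 - 3 L Z$ ($t{\left(L,Z \right)} = - 3 L Z - 2 = -2 - 3 L Z$)
$\frac{22 + 15}{5 + \left(1 \left(t{\left(5,-3 \right)} - 3\right) 6 - 1\right)} \left(-12 - 18\right) = \frac{22 + 15}{5 - \left(1 - 1 \left(\left(-2 - 15 \left(-3\right)\right) - 3\right) 6\right)} \left(-12 - 18\right) = \frac{37}{5 - \left(1 - 1 \left(\left(-2 + 45\right) - 3\right) 6\right)} \left(-30\right) = \frac{37}{5 - \left(1 - 1 \left(43 - 3\right) 6\right)} \left(-30\right) = \frac{37}{5 - \left(1 - 1 \cdot 40 \cdot 6\right)} \left(-30\right) = \frac{37}{5 + \left(40 \cdot 6 - 1\right)} \left(-30\right) = \frac{37}{5 + \left(240 - 1\right)} \left(-30\right) = \frac{37}{5 + 239} \left(-30\right) = \frac{37}{244} \left(-30\right) = - \frac{555}{122}$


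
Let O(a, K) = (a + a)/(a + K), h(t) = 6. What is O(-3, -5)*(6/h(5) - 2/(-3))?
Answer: 5/4 ≈ 1.2500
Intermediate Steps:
O(a, K) = 2*a/(K + a) (O(a, K) = (2*a)/(K + a) = 2*a/(K + a))
O(-3, -5)*(6/h(5) - 2/(-3)) = (2*(-3)/(-5 - 3))*(6/6 - 2/(-3)) = (2*(-3)/(-8))*(6*(⅙) - 2*(-⅓)) = (2*(-3)*(-⅛))*(1 + ⅔) = (¾)*(5/3) = 5/4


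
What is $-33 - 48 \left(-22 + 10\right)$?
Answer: $543$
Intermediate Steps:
$-33 - 48 \left(-22 + 10\right) = -33 - -576 = -33 + 576 = 543$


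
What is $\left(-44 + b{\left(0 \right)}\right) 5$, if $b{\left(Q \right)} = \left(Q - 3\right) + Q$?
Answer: $-235$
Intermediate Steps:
$b{\left(Q \right)} = -3 + 2 Q$ ($b{\left(Q \right)} = \left(-3 + Q\right) + Q = -3 + 2 Q$)
$\left(-44 + b{\left(0 \right)}\right) 5 = \left(-44 + \left(-3 + 2 \cdot 0\right)\right) 5 = \left(-44 + \left(-3 + 0\right)\right) 5 = \left(-44 - 3\right) 5 = \left(-47\right) 5 = -235$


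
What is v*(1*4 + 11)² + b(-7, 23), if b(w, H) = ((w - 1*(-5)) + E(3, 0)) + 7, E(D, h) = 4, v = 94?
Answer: 21159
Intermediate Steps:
b(w, H) = 16 + w (b(w, H) = ((w - 1*(-5)) + 4) + 7 = ((w + 5) + 4) + 7 = ((5 + w) + 4) + 7 = (9 + w) + 7 = 16 + w)
v*(1*4 + 11)² + b(-7, 23) = 94*(1*4 + 11)² + (16 - 7) = 94*(4 + 11)² + 9 = 94*15² + 9 = 94*225 + 9 = 21150 + 9 = 21159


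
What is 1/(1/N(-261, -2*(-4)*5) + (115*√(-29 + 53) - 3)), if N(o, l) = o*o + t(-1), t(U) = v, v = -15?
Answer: 13915213602/1472195059269911 + 1066838264280*√6/1472195059269911 ≈ 0.0017845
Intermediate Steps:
t(U) = -15
N(o, l) = -15 + o² (N(o, l) = o*o - 15 = o² - 15 = -15 + o²)
1/(1/N(-261, -2*(-4)*5) + (115*√(-29 + 53) - 3)) = 1/(1/(-15 + (-261)²) + (115*√(-29 + 53) - 3)) = 1/(1/(-15 + 68121) + (115*√24 - 3)) = 1/(1/68106 + (115*(2*√6) - 3)) = 1/(1/68106 + (230*√6 - 3)) = 1/(1/68106 + (-3 + 230*√6)) = 1/(-204317/68106 + 230*√6)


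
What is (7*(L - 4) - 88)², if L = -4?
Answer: 20736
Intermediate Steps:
(7*(L - 4) - 88)² = (7*(-4 - 4) - 88)² = (7*(-8) - 88)² = (-56 - 88)² = (-144)² = 20736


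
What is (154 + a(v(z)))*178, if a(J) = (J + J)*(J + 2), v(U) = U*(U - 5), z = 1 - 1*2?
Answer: 44500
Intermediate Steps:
z = -1 (z = 1 - 2 = -1)
v(U) = U*(-5 + U)
a(J) = 2*J*(2 + J) (a(J) = (2*J)*(2 + J) = 2*J*(2 + J))
(154 + a(v(z)))*178 = (154 + 2*(-(-5 - 1))*(2 - (-5 - 1)))*178 = (154 + 2*(-1*(-6))*(2 - 1*(-6)))*178 = (154 + 2*6*(2 + 6))*178 = (154 + 2*6*8)*178 = (154 + 96)*178 = 250*178 = 44500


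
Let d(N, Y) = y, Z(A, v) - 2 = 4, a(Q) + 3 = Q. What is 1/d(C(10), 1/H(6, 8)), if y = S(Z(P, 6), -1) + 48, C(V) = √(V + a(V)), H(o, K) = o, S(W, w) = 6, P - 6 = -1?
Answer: 1/54 ≈ 0.018519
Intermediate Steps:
a(Q) = -3 + Q
P = 5 (P = 6 - 1 = 5)
Z(A, v) = 6 (Z(A, v) = 2 + 4 = 6)
C(V) = √(-3 + 2*V) (C(V) = √(V + (-3 + V)) = √(-3 + 2*V))
y = 54 (y = 6 + 48 = 54)
d(N, Y) = 54
1/d(C(10), 1/H(6, 8)) = 1/54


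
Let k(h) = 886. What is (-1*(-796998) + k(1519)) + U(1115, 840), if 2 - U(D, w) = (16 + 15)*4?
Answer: 797762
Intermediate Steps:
U(D, w) = -122 (U(D, w) = 2 - (16 + 15)*4 = 2 - 31*4 = 2 - 1*124 = 2 - 124 = -122)
(-1*(-796998) + k(1519)) + U(1115, 840) = (-1*(-796998) + 886) - 122 = (796998 + 886) - 122 = 797884 - 122 = 797762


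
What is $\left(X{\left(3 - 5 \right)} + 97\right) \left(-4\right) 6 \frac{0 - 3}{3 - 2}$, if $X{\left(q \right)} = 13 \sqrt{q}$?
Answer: $6984 + 936 i \sqrt{2} \approx 6984.0 + 1323.7 i$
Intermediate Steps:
$\left(X{\left(3 - 5 \right)} + 97\right) \left(-4\right) 6 \frac{0 - 3}{3 - 2} = \left(13 \sqrt{3 - 5} + 97\right) \left(-4\right) 6 \frac{0 - 3}{3 - 2} = \left(13 \sqrt{-2} + 97\right) \left(- 24 \left(- \frac{3}{1}\right)\right) = \left(13 i \sqrt{2} + 97\right) \left(- 24 \left(\left(-3\right) 1\right)\right) = \left(13 i \sqrt{2} + 97\right) \left(\left(-24\right) \left(-3\right)\right) = \left(97 + 13 i \sqrt{2}\right) 72 = 6984 + 936 i \sqrt{2}$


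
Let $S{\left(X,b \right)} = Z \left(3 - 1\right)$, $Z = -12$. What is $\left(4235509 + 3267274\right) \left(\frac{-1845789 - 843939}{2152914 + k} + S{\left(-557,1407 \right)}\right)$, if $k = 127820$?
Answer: $- \frac{215432450149176}{1140367} \approx -1.8891 \cdot 10^{8}$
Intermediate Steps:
$S{\left(X,b \right)} = -24$ ($S{\left(X,b \right)} = - 12 \left(3 - 1\right) = \left(-12\right) 2 = -24$)
$\left(4235509 + 3267274\right) \left(\frac{-1845789 - 843939}{2152914 + k} + S{\left(-557,1407 \right)}\right) = \left(4235509 + 3267274\right) \left(\frac{-1845789 - 843939}{2152914 + 127820} - 24\right) = 7502783 \left(- \frac{2689728}{2280734} - 24\right) = 7502783 \left(\left(-2689728\right) \frac{1}{2280734} - 24\right) = 7502783 \left(- \frac{1344864}{1140367} - 24\right) = 7502783 \left(- \frac{28713672}{1140367}\right) = - \frac{215432450149176}{1140367}$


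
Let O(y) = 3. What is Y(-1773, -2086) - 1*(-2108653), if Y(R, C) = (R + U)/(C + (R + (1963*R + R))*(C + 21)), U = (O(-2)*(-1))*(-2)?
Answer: 15170375773463600/7194344339 ≈ 2.1087e+6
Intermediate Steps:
U = 6 (U = (3*(-1))*(-2) = -3*(-2) = 6)
Y(R, C) = (6 + R)/(C + 1965*R*(21 + C)) (Y(R, C) = (R + 6)/(C + (R + (1963*R + R))*(C + 21)) = (6 + R)/(C + (R + 1964*R)*(21 + C)) = (6 + R)/(C + (1965*R)*(21 + C)) = (6 + R)/(C + 1965*R*(21 + C)))
Y(-1773, -2086) - 1*(-2108653) = (6 - 1773)/(-2086 + 41265*(-1773) + 1965*(-2086)*(-1773)) - 1*(-2108653) = -1767/(-2086 - 73162845 + 7267509270) + 2108653 = -1767/7194344339 + 2108653 = 15170375773463600/7194344339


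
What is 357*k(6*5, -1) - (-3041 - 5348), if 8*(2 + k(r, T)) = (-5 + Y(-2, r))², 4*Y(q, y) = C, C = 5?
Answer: 1062725/128 ≈ 8302.5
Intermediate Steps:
Y(q, y) = 5/4 (Y(q, y) = (¼)*5 = 5/4)
k(r, T) = -31/128 (k(r, T) = -2 + (-5 + 5/4)²/8 = -2 + (-15/4)²/8 = -2 + (⅛)*(225/16) = -2 + 225/128 = -31/128)
357*k(6*5, -1) - (-3041 - 5348) = 357*(-31/128) - (-3041 - 5348) = -11067/128 - 1*(-8389) = -11067/128 + 8389 = 1062725/128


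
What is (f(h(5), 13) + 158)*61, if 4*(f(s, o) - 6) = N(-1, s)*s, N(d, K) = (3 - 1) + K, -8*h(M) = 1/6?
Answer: 92191069/9216 ≈ 10003.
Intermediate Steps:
h(M) = -1/48 (h(M) = -⅛/6 = -⅛*⅙ = -1/48)
N(d, K) = 2 + K
f(s, o) = 6 + s*(2 + s)/4 (f(s, o) = 6 + ((2 + s)*s)/4 = 6 + (s*(2 + s))/4 = 6 + s*(2 + s)/4)
(f(h(5), 13) + 158)*61 = ((6 + (¼)*(-1/48)*(2 - 1/48)) + 158)*61 = ((6 + (¼)*(-1/48)*(95/48)) + 158)*61 = ((6 - 95/9216) + 158)*61 = (55201/9216 + 158)*61 = (1511329/9216)*61 = 92191069/9216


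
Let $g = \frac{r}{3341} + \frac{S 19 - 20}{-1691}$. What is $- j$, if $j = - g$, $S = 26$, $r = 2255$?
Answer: $\frac{2229571}{5649631} \approx 0.39464$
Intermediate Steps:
$g = \frac{2229571}{5649631}$ ($g = \frac{2255}{3341} + \frac{26 \cdot 19 - 20}{-1691} = 2255 \cdot \frac{1}{3341} + \left(494 - 20\right) \left(- \frac{1}{1691}\right) = \frac{2255}{3341} + 474 \left(- \frac{1}{1691}\right) = \frac{2255}{3341} - \frac{474}{1691} = \frac{2229571}{5649631} \approx 0.39464$)
$j = - \frac{2229571}{5649631}$ ($j = \left(-1\right) \frac{2229571}{5649631} = - \frac{2229571}{5649631} \approx -0.39464$)
$- j = \left(-1\right) \left(- \frac{2229571}{5649631}\right) = \frac{2229571}{5649631}$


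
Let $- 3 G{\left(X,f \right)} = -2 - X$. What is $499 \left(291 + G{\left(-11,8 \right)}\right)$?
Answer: $143712$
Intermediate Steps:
$G{\left(X,f \right)} = \frac{2}{3} + \frac{X}{3}$ ($G{\left(X,f \right)} = - \frac{-2 - X}{3} = \frac{2}{3} + \frac{X}{3}$)
$499 \left(291 + G{\left(-11,8 \right)}\right) = 499 \left(291 + \left(\frac{2}{3} + \frac{1}{3} \left(-11\right)\right)\right) = 499 \left(291 + \left(\frac{2}{3} - \frac{11}{3}\right)\right) = 499 \left(291 - 3\right) = 499 \cdot 288 = 143712$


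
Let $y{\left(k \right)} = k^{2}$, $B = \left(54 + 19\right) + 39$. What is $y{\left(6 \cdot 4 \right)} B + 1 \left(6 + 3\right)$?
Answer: $64521$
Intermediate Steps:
$B = 112$ ($B = 73 + 39 = 112$)
$y{\left(6 \cdot 4 \right)} B + 1 \left(6 + 3\right) = \left(6 \cdot 4\right)^{2} \cdot 112 + 1 \left(6 + 3\right) = 24^{2} \cdot 112 + 1 \cdot 9 = 576 \cdot 112 + 9 = 64512 + 9 = 64521$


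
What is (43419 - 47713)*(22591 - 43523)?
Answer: 89882008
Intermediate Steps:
(43419 - 47713)*(22591 - 43523) = -4294*(-20932) = 89882008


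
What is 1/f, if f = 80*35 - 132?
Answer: 1/2668 ≈ 0.00037481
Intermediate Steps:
f = 2668 (f = 2800 - 132 = 2668)
1/f = 1/2668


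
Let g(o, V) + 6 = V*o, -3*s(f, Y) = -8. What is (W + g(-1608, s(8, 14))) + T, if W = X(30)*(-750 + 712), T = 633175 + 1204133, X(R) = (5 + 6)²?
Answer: 1828416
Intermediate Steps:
X(R) = 121 (X(R) = 11² = 121)
s(f, Y) = 8/3 (s(f, Y) = -⅓*(-8) = 8/3)
g(o, V) = -6 + V*o
T = 1837308
W = -4598 (W = 121*(-750 + 712) = 121*(-38) = -4598)
(W + g(-1608, s(8, 14))) + T = (-4598 + (-6 + (8/3)*(-1608))) + 1837308 = (-4598 + (-6 - 4288)) + 1837308 = (-4598 - 4294) + 1837308 = -8892 + 1837308 = 1828416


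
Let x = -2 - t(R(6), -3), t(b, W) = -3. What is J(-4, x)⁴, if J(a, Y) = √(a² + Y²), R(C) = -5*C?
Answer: 289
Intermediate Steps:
x = 1 (x = -2 - 1*(-3) = -2 + 3 = 1)
J(a, Y) = √(Y² + a²)
J(-4, x)⁴ = (√(1² + (-4)²))⁴ = (√(1 + 16))⁴ = (√17)⁴ = 289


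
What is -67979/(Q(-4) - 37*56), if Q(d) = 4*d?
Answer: 67979/2088 ≈ 32.557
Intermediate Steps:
-67979/(Q(-4) - 37*56) = -67979/(4*(-4) - 37*56) = -67979/(-16 - 2072) = -67979/(-2088) = -67979*(-1/2088) = 67979/2088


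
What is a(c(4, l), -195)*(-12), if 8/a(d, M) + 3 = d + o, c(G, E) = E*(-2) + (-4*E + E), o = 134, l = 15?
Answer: -12/7 ≈ -1.7143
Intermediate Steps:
c(G, E) = -5*E (c(G, E) = -2*E - 3*E = -5*E)
a(d, M) = 8/(131 + d) (a(d, M) = 8/(-3 + (d + 134)) = 8/(-3 + (134 + d)) = 8/(131 + d))
a(c(4, l), -195)*(-12) = (8/(131 - 5*15))*(-12) = (8/(131 - 75))*(-12) = (8/56)*(-12) = (8*(1/56))*(-12) = (⅐)*(-12) = -12/7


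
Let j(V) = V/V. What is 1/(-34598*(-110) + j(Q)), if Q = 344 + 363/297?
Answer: 1/3805781 ≈ 2.6276e-7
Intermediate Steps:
Q = 3107/9 (Q = 344 + 363*(1/297) = 344 + 11/9 = 3107/9 ≈ 345.22)
j(V) = 1
1/(-34598*(-110) + j(Q)) = 1/(-34598*(-110) + 1) = 1/(3805780 + 1) = 1/3805781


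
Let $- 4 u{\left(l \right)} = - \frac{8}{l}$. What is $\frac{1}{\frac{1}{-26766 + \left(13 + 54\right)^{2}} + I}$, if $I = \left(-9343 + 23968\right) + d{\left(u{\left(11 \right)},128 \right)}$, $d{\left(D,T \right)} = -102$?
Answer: $\frac{22277}{323528870} \approx 6.8856 \cdot 10^{-5}$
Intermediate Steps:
$u{\left(l \right)} = \frac{2}{l}$ ($u{\left(l \right)} = - \frac{\left(-8\right) \frac{1}{l}}{4} = \frac{2}{l}$)
$I = 14523$ ($I = \left(-9343 + 23968\right) - 102 = 14625 - 102 = 14523$)
$\frac{1}{\frac{1}{-26766 + \left(13 + 54\right)^{2}} + I} = \frac{1}{\frac{1}{-26766 + \left(13 + 54\right)^{2}} + 14523} = \frac{1}{\frac{1}{-26766 + 67^{2}} + 14523} = \frac{1}{\frac{1}{-26766 + 4489} + 14523} = \frac{1}{\frac{1}{-22277} + 14523} = \frac{1}{- \frac{1}{22277} + 14523} = \frac{1}{\frac{323528870}{22277}} = \frac{22277}{323528870}$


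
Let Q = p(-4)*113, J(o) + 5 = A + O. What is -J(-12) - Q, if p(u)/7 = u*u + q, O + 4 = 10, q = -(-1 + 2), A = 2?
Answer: -11868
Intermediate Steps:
q = -1 (q = -1*1 = -1)
O = 6 (O = -4 + 10 = 6)
J(o) = 3 (J(o) = -5 + (2 + 6) = -5 + 8 = 3)
p(u) = -7 + 7*u² (p(u) = 7*(u*u - 1) = 7*(u² - 1) = 7*(-1 + u²) = -7 + 7*u²)
Q = 11865 (Q = (-7 + 7*(-4)²)*113 = (-7 + 7*16)*113 = (-7 + 112)*113 = 105*113 = 11865)
-J(-12) - Q = -1*3 - 1*11865 = -3 - 11865 = -11868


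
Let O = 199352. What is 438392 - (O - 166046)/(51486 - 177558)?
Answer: 9211498255/21012 ≈ 4.3839e+5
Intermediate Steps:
438392 - (O - 166046)/(51486 - 177558) = 438392 - (199352 - 166046)/(51486 - 177558) = 438392 - 33306/(-126072) = 438392 - 33306*(-1)/126072 = 438392 - 1*(-5551/21012) = 438392 + 5551/21012 = 9211498255/21012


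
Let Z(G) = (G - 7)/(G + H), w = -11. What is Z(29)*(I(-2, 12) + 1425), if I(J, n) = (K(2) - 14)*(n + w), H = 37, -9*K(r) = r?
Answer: 12697/27 ≈ 470.26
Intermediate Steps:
K(r) = -r/9
Z(G) = (-7 + G)/(37 + G) (Z(G) = (G - 7)/(G + 37) = (-7 + G)/(37 + G))
I(J, n) = 1408/9 - 128*n/9 (I(J, n) = (-⅑*2 - 14)*(n - 11) = (-2/9 - 14)*(-11 + n) = -128*(-11 + n)/9 = 1408/9 - 128*n/9)
Z(29)*(I(-2, 12) + 1425) = ((-7 + 29)/(37 + 29))*((1408/9 - 128/9*12) + 1425) = (22/66)*((1408/9 - 512/3) + 1425) = ((1/66)*22)*(-128/9 + 1425) = (⅓)*(12697/9) = 12697/27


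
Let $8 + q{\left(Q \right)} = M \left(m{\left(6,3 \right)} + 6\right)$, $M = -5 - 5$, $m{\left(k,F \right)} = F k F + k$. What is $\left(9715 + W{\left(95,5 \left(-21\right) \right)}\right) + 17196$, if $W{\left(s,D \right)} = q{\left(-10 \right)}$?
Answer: $26243$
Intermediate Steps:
$m{\left(k,F \right)} = k + k F^{2}$ ($m{\left(k,F \right)} = k F^{2} + k = k + k F^{2}$)
$M = -10$
$q{\left(Q \right)} = -668$ ($q{\left(Q \right)} = -8 - 10 \left(6 \left(1 + 3^{2}\right) + 6\right) = -8 - 10 \left(6 \left(1 + 9\right) + 6\right) = -8 - 10 \left(6 \cdot 10 + 6\right) = -8 - 10 \left(60 + 6\right) = -8 - 660 = -668$)
$W{\left(s,D \right)} = -668$
$\left(9715 + W{\left(95,5 \left(-21\right) \right)}\right) + 17196 = \left(9715 - 668\right) + 17196 = 9047 + 17196 = 26243$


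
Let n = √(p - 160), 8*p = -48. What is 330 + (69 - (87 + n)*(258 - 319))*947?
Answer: 5091402 + 57767*I*√166 ≈ 5.0914e+6 + 7.4428e+5*I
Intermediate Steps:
p = -6 (p = (⅛)*(-48) = -6)
n = I*√166 (n = √(-6 - 160) = √(-166) = I*√166 ≈ 12.884*I)
330 + (69 - (87 + n)*(258 - 319))*947 = 330 + (69 - (87 + I*√166)*(258 - 319))*947 = 330 + (69 - (87 + I*√166)*(-61))*947 = 330 + (69 - (-5307 - 61*I*√166))*947 = 330 + (69 + (5307 + 61*I*√166))*947 = 330 + (5376 + 61*I*√166)*947 = 330 + (5091072 + 57767*I*√166) = 5091402 + 57767*I*√166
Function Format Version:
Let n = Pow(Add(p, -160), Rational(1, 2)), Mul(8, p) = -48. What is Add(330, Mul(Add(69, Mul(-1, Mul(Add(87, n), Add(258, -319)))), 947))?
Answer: Add(5091402, Mul(57767, I, Pow(166, Rational(1, 2)))) ≈ Add(5.0914e+6, Mul(7.4428e+5, I))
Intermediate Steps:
p = -6 (p = Mul(Rational(1, 8), -48) = -6)
n = Mul(I, Pow(166, Rational(1, 2))) (n = Pow(Add(-6, -160), Rational(1, 2)) = Pow(-166, Rational(1, 2)) = Mul(I, Pow(166, Rational(1, 2))) ≈ Mul(12.884, I))
Add(330, Mul(Add(69, Mul(-1, Mul(Add(87, n), Add(258, -319)))), 947)) = Add(330, Mul(Add(69, Mul(-1, Mul(Add(87, Mul(I, Pow(166, Rational(1, 2)))), Add(258, -319)))), 947)) = Add(330, Mul(Add(69, Mul(-1, Mul(Add(87, Mul(I, Pow(166, Rational(1, 2)))), -61))), 947)) = Add(330, Mul(Add(69, Mul(-1, Add(-5307, Mul(-61, I, Pow(166, Rational(1, 2)))))), 947)) = Add(330, Mul(Add(69, Add(5307, Mul(61, I, Pow(166, Rational(1, 2))))), 947)) = Add(330, Mul(Add(5376, Mul(61, I, Pow(166, Rational(1, 2)))), 947)) = Add(330, Add(5091072, Mul(57767, I, Pow(166, Rational(1, 2))))) = Add(5091402, Mul(57767, I, Pow(166, Rational(1, 2))))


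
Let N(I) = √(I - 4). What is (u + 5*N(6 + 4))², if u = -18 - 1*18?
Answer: 1446 - 360*√6 ≈ 564.18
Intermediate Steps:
N(I) = √(-4 + I)
u = -36 (u = -18 - 18 = -36)
(u + 5*N(6 + 4))² = (-36 + 5*√(-4 + (6 + 4)))² = (-36 + 5*√(-4 + 10))² = (-36 + 5*√6)²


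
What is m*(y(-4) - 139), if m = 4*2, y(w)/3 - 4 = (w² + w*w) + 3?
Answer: -176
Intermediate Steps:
y(w) = 21 + 6*w² (y(w) = 12 + 3*((w² + w*w) + 3) = 12 + 3*((w² + w²) + 3) = 12 + 3*(2*w² + 3) = 12 + 3*(3 + 2*w²) = 12 + (9 + 6*w²) = 21 + 6*w²)
m = 8
m*(y(-4) - 139) = 8*((21 + 6*(-4)²) - 139) = 8*((21 + 6*16) - 139) = 8*((21 + 96) - 139) = 8*(117 - 139) = 8*(-22) = -176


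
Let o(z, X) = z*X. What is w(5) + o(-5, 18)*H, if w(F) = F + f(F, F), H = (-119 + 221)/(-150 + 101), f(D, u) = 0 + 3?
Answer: 9572/49 ≈ 195.35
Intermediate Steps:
o(z, X) = X*z
f(D, u) = 3
H = -102/49 (H = 102/(-49) = 102*(-1/49) = -102/49 ≈ -2.0816)
w(F) = 3 + F (w(F) = F + 3 = 3 + F)
w(5) + o(-5, 18)*H = (3 + 5) + (18*(-5))*(-102/49) = 8 - 90*(-102/49) = 8 + 9180/49 = 9572/49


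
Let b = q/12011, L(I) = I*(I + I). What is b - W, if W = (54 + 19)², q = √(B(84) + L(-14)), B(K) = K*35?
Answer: -5329 + 14*√17/12011 ≈ -5329.0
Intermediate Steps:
B(K) = 35*K
L(I) = 2*I² (L(I) = I*(2*I) = 2*I²)
q = 14*√17 (q = √(35*84 + 2*(-14)²) = √(2940 + 2*196) = √(2940 + 392) = √3332 = 14*√17 ≈ 57.724)
W = 5329 (W = 73² = 5329)
b = 14*√17/12011 (b = (14*√17)/12011 = (14*√17)*(1/12011) = 14*√17/12011 ≈ 0.0048059)
b - W = 14*√17/12011 - 1*5329 = 14*√17/12011 - 5329 = -5329 + 14*√17/12011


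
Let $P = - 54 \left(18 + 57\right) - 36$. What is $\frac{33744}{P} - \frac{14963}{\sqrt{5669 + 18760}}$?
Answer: $- \frac{5624}{681} - \frac{14963 \sqrt{24429}}{24429} \approx -103.99$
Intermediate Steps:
$P = -4086$ ($P = \left(-54\right) 75 - 36 = -4050 - 36 = -4086$)
$\frac{33744}{P} - \frac{14963}{\sqrt{5669 + 18760}} = \frac{33744}{-4086} - \frac{14963}{\sqrt{5669 + 18760}} = 33744 \left(- \frac{1}{4086}\right) - \frac{14963}{\sqrt{24429}} = - \frac{5624}{681} - 14963 \frac{\sqrt{24429}}{24429} = - \frac{5624}{681} - \frac{14963 \sqrt{24429}}{24429}$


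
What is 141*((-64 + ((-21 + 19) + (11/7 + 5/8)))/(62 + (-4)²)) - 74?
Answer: -275675/1456 ≈ -189.34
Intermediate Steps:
141*((-64 + ((-21 + 19) + (11/7 + 5/8)))/(62 + (-4)²)) - 74 = 141*((-64 + (-2 + (11*(⅐) + 5*(⅛))))/(62 + 16)) - 74 = 141*((-64 + (-2 + (11/7 + 5/8)))/78) - 74 = 141*((-64 + (-2 + 123/56))*(1/78)) - 74 = 141*((-64 + 11/56)*(1/78)) - 74 = 141*(-3573/56*1/78) - 74 = 141*(-1191/1456) - 74 = -167931/1456 - 74 = -275675/1456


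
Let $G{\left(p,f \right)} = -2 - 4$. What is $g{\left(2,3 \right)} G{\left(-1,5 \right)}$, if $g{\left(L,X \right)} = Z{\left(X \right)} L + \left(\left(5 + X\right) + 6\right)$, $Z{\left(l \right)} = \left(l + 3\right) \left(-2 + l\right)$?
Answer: $-156$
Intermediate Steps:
$G{\left(p,f \right)} = -6$
$Z{\left(l \right)} = \left(-2 + l\right) \left(3 + l\right)$ ($Z{\left(l \right)} = \left(3 + l\right) \left(-2 + l\right) = \left(-2 + l\right) \left(3 + l\right)$)
$g{\left(L,X \right)} = 11 + X + L \left(-6 + X + X^{2}\right)$ ($g{\left(L,X \right)} = \left(-6 + X + X^{2}\right) L + \left(\left(5 + X\right) + 6\right) = L \left(-6 + X + X^{2}\right) + \left(11 + X\right) = 11 + X + L \left(-6 + X + X^{2}\right)$)
$g{\left(2,3 \right)} G{\left(-1,5 \right)} = \left(11 + 3 + 2 \left(-6 + 3 + 3^{2}\right)\right) \left(-6\right) = \left(11 + 3 + 2 \left(-6 + 3 + 9\right)\right) \left(-6\right) = \left(11 + 3 + 2 \cdot 6\right) \left(-6\right) = \left(11 + 3 + 12\right) \left(-6\right) = 26 \left(-6\right) = -156$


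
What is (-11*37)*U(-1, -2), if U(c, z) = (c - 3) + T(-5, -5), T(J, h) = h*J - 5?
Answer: -6512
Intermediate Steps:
T(J, h) = -5 + J*h (T(J, h) = J*h - 5 = -5 + J*h)
U(c, z) = 17 + c (U(c, z) = (c - 3) + (-5 - 5*(-5)) = (-3 + c) + (-5 + 25) = (-3 + c) + 20 = 17 + c)
(-11*37)*U(-1, -2) = (-11*37)*(17 - 1) = -407*16 = -6512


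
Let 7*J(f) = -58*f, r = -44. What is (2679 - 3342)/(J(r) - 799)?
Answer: 4641/3041 ≈ 1.5261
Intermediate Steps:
J(f) = -58*f/7 (J(f) = (-58*f)/7 = -58*f/7)
(2679 - 3342)/(J(r) - 799) = (2679 - 3342)/(-58/7*(-44) - 799) = -663/(2552/7 - 799) = -663/(-3041/7) = -663*(-7/3041) = 4641/3041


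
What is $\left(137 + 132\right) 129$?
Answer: $34701$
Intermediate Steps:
$\left(137 + 132\right) 129 = 269 \cdot 129 = 34701$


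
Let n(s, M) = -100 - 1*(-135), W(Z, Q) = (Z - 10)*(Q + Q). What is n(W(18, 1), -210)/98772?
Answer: 35/98772 ≈ 0.00035435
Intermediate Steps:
W(Z, Q) = 2*Q*(-10 + Z) (W(Z, Q) = (-10 + Z)*(2*Q) = 2*Q*(-10 + Z))
n(s, M) = 35 (n(s, M) = -100 + 135 = 35)
n(W(18, 1), -210)/98772 = 35/98772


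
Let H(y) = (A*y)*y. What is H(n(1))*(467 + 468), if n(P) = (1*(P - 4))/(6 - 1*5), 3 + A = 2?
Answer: -8415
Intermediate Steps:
A = -1 (A = -3 + 2 = -1)
n(P) = -4 + P (n(P) = (1*(-4 + P))/(6 - 5) = (-4 + P)/1 = (-4 + P)*1 = -4 + P)
H(y) = -y² (H(y) = (-y)*y = -y²)
H(n(1))*(467 + 468) = (-(-4 + 1)²)*(467 + 468) = -1*(-3)²*935 = -1*9*935 = -9*935 = -8415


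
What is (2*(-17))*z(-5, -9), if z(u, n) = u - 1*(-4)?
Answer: 34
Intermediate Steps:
z(u, n) = 4 + u (z(u, n) = u + 4 = 4 + u)
(2*(-17))*z(-5, -9) = (2*(-17))*(4 - 5) = -34*(-1) = 34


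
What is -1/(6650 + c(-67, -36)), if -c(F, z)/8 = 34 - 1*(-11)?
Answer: -1/6290 ≈ -0.00015898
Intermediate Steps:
c(F, z) = -360 (c(F, z) = -8*(34 - 1*(-11)) = -8*(34 + 11) = -8*45 = -360)
-1/(6650 + c(-67, -36)) = -1/(6650 - 360) = -1/6290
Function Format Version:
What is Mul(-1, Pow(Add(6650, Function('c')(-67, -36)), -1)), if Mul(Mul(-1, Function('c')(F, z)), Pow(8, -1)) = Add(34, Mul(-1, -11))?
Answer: Rational(-1, 6290) ≈ -0.00015898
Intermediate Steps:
Function('c')(F, z) = -360 (Function('c')(F, z) = Mul(-8, Add(34, Mul(-1, -11))) = Mul(-8, Add(34, 11)) = Mul(-8, 45) = -360)
Mul(-1, Pow(Add(6650, Function('c')(-67, -36)), -1)) = Mul(-1, Pow(Add(6650, -360), -1)) = Mul(-1, Pow(6290, -1)) = Mul(-1, Rational(1, 6290)) = Rational(-1, 6290)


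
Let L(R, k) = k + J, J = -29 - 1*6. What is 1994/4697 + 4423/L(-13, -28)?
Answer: -2949887/42273 ≈ -69.782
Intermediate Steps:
J = -35 (J = -29 - 6 = -35)
L(R, k) = -35 + k (L(R, k) = k - 35 = -35 + k)
1994/4697 + 4423/L(-13, -28) = 1994/4697 + 4423/(-35 - 28) = 1994*(1/4697) + 4423/(-63) = 1994/4697 + 4423*(-1/63) = 1994/4697 - 4423/63 = -2949887/42273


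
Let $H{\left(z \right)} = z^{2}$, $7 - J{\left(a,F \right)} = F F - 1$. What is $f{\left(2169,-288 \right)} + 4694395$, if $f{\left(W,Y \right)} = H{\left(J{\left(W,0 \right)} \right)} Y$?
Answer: $4675963$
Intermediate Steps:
$J{\left(a,F \right)} = 8 - F^{2}$ ($J{\left(a,F \right)} = 7 - \left(F F - 1\right) = 7 - \left(F^{2} - 1\right) = 7 - \left(-1 + F^{2}\right) = 8 - F^{2}$)
$f{\left(W,Y \right)} = 64 Y$ ($f{\left(W,Y \right)} = \left(8 - 0^{2}\right)^{2} Y = \left(8 - 0\right)^{2} Y = \left(8 + 0\right)^{2} Y = 8^{2} Y = 64 Y$)
$f{\left(2169,-288 \right)} + 4694395 = 64 \left(-288\right) + 4694395 = -18432 + 4694395 = 4675963$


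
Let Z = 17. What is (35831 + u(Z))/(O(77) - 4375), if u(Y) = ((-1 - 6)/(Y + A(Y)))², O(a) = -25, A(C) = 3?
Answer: -14332449/1760000 ≈ -8.1434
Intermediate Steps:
u(Y) = 49/(3 + Y)² (u(Y) = ((-1 - 6)/(Y + 3))² = (-7/(3 + Y))² = 49/(3 + Y)²)
(35831 + u(Z))/(O(77) - 4375) = (35831 + 49/(3 + 17)²)/(-25 - 4375) = (35831 + 49/20²)/(-4400) = (35831 + 49*(1/400))*(-1/4400) = (35831 + 49/400)*(-1/4400) = (14332449/400)*(-1/4400) = -14332449/1760000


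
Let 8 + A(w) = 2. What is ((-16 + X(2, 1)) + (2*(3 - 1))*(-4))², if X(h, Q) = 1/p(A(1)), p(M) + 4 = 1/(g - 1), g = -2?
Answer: 175561/169 ≈ 1038.8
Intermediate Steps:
A(w) = -6 (A(w) = -8 + 2 = -6)
p(M) = -13/3 (p(M) = -4 + 1/(-2 - 1) = -4 + 1/(-3) = -4 - ⅓ = -13/3)
X(h, Q) = -3/13 (X(h, Q) = 1/(-13/3) = -3/13)
((-16 + X(2, 1)) + (2*(3 - 1))*(-4))² = ((-16 - 3/13) + (2*(3 - 1))*(-4))² = (-211/13 + (2*2)*(-4))² = (-211/13 + 4*(-4))² = (-211/13 - 16)² = (-419/13)² = 175561/169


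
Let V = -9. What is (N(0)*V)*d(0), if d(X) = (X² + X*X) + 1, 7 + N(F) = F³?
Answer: 63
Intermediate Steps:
N(F) = -7 + F³
d(X) = 1 + 2*X² (d(X) = (X² + X²) + 1 = 2*X² + 1 = 1 + 2*X²)
(N(0)*V)*d(0) = ((-7 + 0³)*(-9))*(1 + 2*0²) = ((-7 + 0)*(-9))*(1 + 2*0) = (-7*(-9))*(1 + 0) = 63*1 = 63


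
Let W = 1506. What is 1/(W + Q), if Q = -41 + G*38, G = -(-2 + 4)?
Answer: 1/1389 ≈ 0.00071994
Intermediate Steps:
G = -2 (G = -1*2 = -2)
Q = -117 (Q = -41 - 2*38 = -41 - 76 = -117)
1/(W + Q) = 1/(1506 - 117) = 1/1389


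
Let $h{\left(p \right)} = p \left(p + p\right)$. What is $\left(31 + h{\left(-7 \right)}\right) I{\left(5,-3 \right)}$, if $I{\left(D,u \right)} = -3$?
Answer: $-387$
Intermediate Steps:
$h{\left(p \right)} = 2 p^{2}$ ($h{\left(p \right)} = p 2 p = 2 p^{2}$)
$\left(31 + h{\left(-7 \right)}\right) I{\left(5,-3 \right)} = \left(31 + 2 \left(-7\right)^{2}\right) \left(-3\right) = \left(31 + 2 \cdot 49\right) \left(-3\right) = \left(31 + 98\right) \left(-3\right) = 129 \left(-3\right) = -387$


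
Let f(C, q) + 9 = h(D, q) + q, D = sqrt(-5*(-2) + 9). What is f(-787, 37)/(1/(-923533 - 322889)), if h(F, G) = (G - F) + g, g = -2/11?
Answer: -888698886/11 + 1246422*sqrt(19) ≈ -7.5358e+7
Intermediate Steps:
g = -2/11 (g = -2*1/11 = -2/11 ≈ -0.18182)
D = sqrt(19) (D = sqrt(10 + 9) = sqrt(19) ≈ 4.3589)
h(F, G) = -2/11 + G - F (h(F, G) = (G - F) - 2/11 = -2/11 + G - F)
f(C, q) = -101/11 - sqrt(19) + 2*q (f(C, q) = -9 + ((-2/11 + q - sqrt(19)) + q) = -9 + (-2/11 - sqrt(19) + 2*q) = -101/11 - sqrt(19) + 2*q)
f(-787, 37)/(1/(-923533 - 322889)) = (-101/11 - sqrt(19) + 2*37)/(1/(-923533 - 322889)) = (-101/11 - sqrt(19) + 74)/(1/(-1246422)) = (713/11 - sqrt(19))/(-1/1246422) = (713/11 - sqrt(19))*(-1246422) = -888698886/11 + 1246422*sqrt(19)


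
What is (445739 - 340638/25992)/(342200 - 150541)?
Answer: 1930884575/830266788 ≈ 2.3256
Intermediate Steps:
(445739 - 340638/25992)/(342200 - 150541) = (445739 - 340638*1/25992)/191659 = (445739 - 56773/4332)*(1/191659) = (1930884575/4332)*(1/191659) = 1930884575/830266788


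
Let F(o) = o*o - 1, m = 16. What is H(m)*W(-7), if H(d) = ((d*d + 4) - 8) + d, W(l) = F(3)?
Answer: 2144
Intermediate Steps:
F(o) = -1 + o² (F(o) = o² - 1 = -1 + o²)
W(l) = 8 (W(l) = -1 + 3² = -1 + 9 = 8)
H(d) = -4 + d + d² (H(d) = ((d² + 4) - 8) + d = ((4 + d²) - 8) + d = (-4 + d²) + d = -4 + d + d²)
H(m)*W(-7) = (-4 + 16 + 16²)*8 = (-4 + 16 + 256)*8 = 268*8 = 2144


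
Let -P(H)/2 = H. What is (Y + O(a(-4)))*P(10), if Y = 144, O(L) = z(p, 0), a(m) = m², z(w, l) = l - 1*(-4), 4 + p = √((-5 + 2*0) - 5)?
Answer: -2960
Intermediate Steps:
p = -4 + I*√10 (p = -4 + √((-5 + 2*0) - 5) = -4 + √((-5 + 0) - 5) = -4 + √(-5 - 5) = -4 + √(-10) = -4 + I*√10 ≈ -4.0 + 3.1623*I)
z(w, l) = 4 + l (z(w, l) = l + 4 = 4 + l)
P(H) = -2*H
O(L) = 4 (O(L) = 4 + 0 = 4)
(Y + O(a(-4)))*P(10) = (144 + 4)*(-2*10) = 148*(-20) = -2960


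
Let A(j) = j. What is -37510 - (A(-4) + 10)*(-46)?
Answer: -37234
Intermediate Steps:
-37510 - (A(-4) + 10)*(-46) = -37510 - (-4 + 10)*(-46) = -37510 - 6*(-46) = -37510 - 1*(-276) = -37510 + 276 = -37234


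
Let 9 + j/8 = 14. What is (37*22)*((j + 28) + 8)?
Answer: 61864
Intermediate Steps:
j = 40 (j = -72 + 8*14 = -72 + 112 = 40)
(37*22)*((j + 28) + 8) = (37*22)*((40 + 28) + 8) = 814*(68 + 8) = 814*76 = 61864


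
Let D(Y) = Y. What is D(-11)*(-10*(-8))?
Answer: -880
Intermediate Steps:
D(-11)*(-10*(-8)) = -(-110)*(-8) = -11*80 = -880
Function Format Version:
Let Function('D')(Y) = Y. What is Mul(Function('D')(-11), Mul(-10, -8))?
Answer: -880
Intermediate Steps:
Mul(Function('D')(-11), Mul(-10, -8)) = Mul(-11, Mul(-10, -8)) = Mul(-11, 80) = -880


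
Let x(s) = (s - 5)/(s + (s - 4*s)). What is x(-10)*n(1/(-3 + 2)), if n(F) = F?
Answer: ¾ ≈ 0.75000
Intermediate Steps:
x(s) = -(-5 + s)/(2*s) (x(s) = (-5 + s)/(s - 3*s) = (-5 + s)/((-2*s)) = (-5 + s)*(-1/(2*s)) = -(-5 + s)/(2*s))
x(-10)*n(1/(-3 + 2)) = ((½)*(5 - 1*(-10))/(-10))/(-3 + 2) = ((½)*(-⅒)*(5 + 10))/(-1) = ((½)*(-⅒)*15)*(-1) = -¾*(-1) = ¾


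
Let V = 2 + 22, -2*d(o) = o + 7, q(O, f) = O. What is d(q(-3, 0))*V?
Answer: -48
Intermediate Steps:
d(o) = -7/2 - o/2 (d(o) = -(o + 7)/2 = -(7 + o)/2 = -7/2 - o/2)
V = 24
d(q(-3, 0))*V = (-7/2 - ½*(-3))*24 = (-7/2 + 3/2)*24 = -2*24 = -48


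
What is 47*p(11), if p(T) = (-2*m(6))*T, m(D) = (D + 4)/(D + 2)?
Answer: -2585/2 ≈ -1292.5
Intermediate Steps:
m(D) = (4 + D)/(2 + D)
p(T) = -5*T/2 (p(T) = (-2*(4 + 6)/(2 + 6))*T = (-2*10/8)*T = (-10/4)*T = (-2*5/4)*T = -5*T/2)
47*p(11) = 47*(-5/2*11) = 47*(-55/2) = -2585/2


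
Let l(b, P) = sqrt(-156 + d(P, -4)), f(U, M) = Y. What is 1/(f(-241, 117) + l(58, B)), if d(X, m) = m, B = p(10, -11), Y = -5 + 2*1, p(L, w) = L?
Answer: -3/169 - 4*I*sqrt(10)/169 ≈ -0.017751 - 0.074847*I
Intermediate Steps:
Y = -3 (Y = -5 + 2 = -3)
f(U, M) = -3
B = 10
l(b, P) = 4*I*sqrt(10) (l(b, P) = sqrt(-156 - 4) = sqrt(-160) = 4*I*sqrt(10))
1/(f(-241, 117) + l(58, B)) = 1/(-3 + 4*I*sqrt(10))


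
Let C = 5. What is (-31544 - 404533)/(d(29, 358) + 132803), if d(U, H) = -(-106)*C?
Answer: -436077/133333 ≈ -3.2706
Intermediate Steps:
d(U, H) = 530 (d(U, H) = -(-106)*5 = -1*(-530) = 530)
(-31544 - 404533)/(d(29, 358) + 132803) = (-31544 - 404533)/(530 + 132803) = -436077/133333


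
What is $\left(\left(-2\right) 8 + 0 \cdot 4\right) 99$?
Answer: $-1584$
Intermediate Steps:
$\left(\left(-2\right) 8 + 0 \cdot 4\right) 99 = \left(-16 + 0\right) 99 = \left(-16\right) 99 = -1584$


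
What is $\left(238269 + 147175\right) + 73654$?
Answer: $459098$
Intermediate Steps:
$\left(238269 + 147175\right) + 73654 = 385444 + 73654 = 459098$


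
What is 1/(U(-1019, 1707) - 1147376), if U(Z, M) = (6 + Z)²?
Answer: -1/121207 ≈ -8.2504e-6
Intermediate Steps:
1/(U(-1019, 1707) - 1147376) = 1/((6 - 1019)² - 1147376) = 1/((-1013)² - 1147376) = 1/(1026169 - 1147376) = 1/(-121207) = -1/121207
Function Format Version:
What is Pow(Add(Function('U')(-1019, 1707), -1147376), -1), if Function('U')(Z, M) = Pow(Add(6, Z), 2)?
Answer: Rational(-1, 121207) ≈ -8.2504e-6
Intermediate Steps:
Pow(Add(Function('U')(-1019, 1707), -1147376), -1) = Pow(Add(Pow(Add(6, -1019), 2), -1147376), -1) = Pow(Add(Pow(-1013, 2), -1147376), -1) = Pow(Add(1026169, -1147376), -1) = Pow(-121207, -1) = Rational(-1, 121207)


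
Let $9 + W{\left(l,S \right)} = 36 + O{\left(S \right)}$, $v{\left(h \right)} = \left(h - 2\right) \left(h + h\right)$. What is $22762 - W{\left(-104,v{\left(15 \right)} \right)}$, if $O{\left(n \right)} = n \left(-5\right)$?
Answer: $24685$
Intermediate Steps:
$O{\left(n \right)} = - 5 n$
$v{\left(h \right)} = 2 h \left(-2 + h\right)$ ($v{\left(h \right)} = \left(-2 + h\right) 2 h = 2 h \left(-2 + h\right)$)
$W{\left(l,S \right)} = 27 - 5 S$ ($W{\left(l,S \right)} = -9 - \left(-36 + 5 S\right) = 27 - 5 S$)
$22762 - W{\left(-104,v{\left(15 \right)} \right)} = 22762 - \left(27 - 5 \cdot 2 \cdot 15 \left(-2 + 15\right)\right) = 22762 - \left(27 - 5 \cdot 2 \cdot 15 \cdot 13\right) = 22762 - \left(27 - 1950\right) = 22762 - -1923 = 22762 + 1923 = 24685$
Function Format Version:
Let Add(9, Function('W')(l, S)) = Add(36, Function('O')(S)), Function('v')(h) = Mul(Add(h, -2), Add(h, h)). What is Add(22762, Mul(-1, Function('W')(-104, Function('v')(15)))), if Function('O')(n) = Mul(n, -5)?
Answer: 24685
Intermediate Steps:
Function('O')(n) = Mul(-5, n)
Function('v')(h) = Mul(2, h, Add(-2, h)) (Function('v')(h) = Mul(Add(-2, h), Mul(2, h)) = Mul(2, h, Add(-2, h)))
Function('W')(l, S) = Add(27, Mul(-5, S)) (Function('W')(l, S) = Add(-9, Add(36, Mul(-5, S))) = Add(27, Mul(-5, S)))
Add(22762, Mul(-1, Function('W')(-104, Function('v')(15)))) = Add(22762, Mul(-1, Add(27, Mul(-5, Mul(2, 15, Add(-2, 15)))))) = Add(22762, Mul(-1, Add(27, Mul(-5, Mul(2, 15, 13))))) = Add(22762, Mul(-1, Add(27, Mul(-5, 390)))) = Add(22762, Mul(-1, Add(27, -1950))) = Add(22762, Mul(-1, -1923)) = Add(22762, 1923) = 24685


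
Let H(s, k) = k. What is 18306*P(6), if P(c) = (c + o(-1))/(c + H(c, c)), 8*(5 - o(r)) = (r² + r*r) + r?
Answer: 265437/16 ≈ 16590.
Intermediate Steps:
o(r) = 5 - r²/4 - r/8 (o(r) = 5 - ((r² + r*r) + r)/8 = 5 - ((r² + r²) + r)/8 = 5 - (2*r² + r)/8 = 5 - (r + 2*r²)/8 = 5 + (-r²/4 - r/8) = 5 - r²/4 - r/8)
P(c) = (39/8 + c)/(2*c) (P(c) = (c + (5 - ¼*(-1)² - ⅛*(-1)))/(c + c) = (c + (5 - ¼*1 + ⅛))/((2*c)) = (c + (5 - ¼ + ⅛))*(1/(2*c)) = (c + 39/8)*(1/(2*c)) = (39/8 + c)*(1/(2*c)) = (39/8 + c)/(2*c))
18306*P(6) = 18306*((1/16)*(39 + 8*6)/6) = 18306*((1/16)*(⅙)*(39 + 48)) = 18306*((1/16)*(⅙)*87) = 18306*(29/32) = 265437/16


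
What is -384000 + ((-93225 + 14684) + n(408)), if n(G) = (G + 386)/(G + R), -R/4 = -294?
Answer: -366332075/792 ≈ -4.6254e+5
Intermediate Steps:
R = 1176 (R = -4*(-294) = 1176)
n(G) = (386 + G)/(1176 + G) (n(G) = (G + 386)/(G + 1176) = (386 + G)/(1176 + G))
-384000 + ((-93225 + 14684) + n(408)) = -384000 + ((-93225 + 14684) + (386 + 408)/(1176 + 408)) = -384000 + (-78541 + 794/1584) = -384000 + (-78541 + (1/1584)*794) = -384000 + (-78541 + 397/792) = -384000 - 62204075/792 = -366332075/792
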